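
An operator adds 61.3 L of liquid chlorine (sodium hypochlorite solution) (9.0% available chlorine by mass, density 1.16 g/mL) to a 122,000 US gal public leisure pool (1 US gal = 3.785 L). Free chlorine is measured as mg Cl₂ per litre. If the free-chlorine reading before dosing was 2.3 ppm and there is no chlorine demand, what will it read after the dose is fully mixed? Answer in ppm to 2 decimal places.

Volume: 122,000 US gal × 3.785 L/gal = 461,770 L.
Mass of solution: 61.3 L × 1000 mL/L × 1.16 g/mL = 71,110 g.
Available chlorine delivered: 71,110 g × 0.09 = 6400 g as Cl₂.
Concentration rise: 6400 g / 461,770 L = 13.86 mg/L = 13.86 ppm.
Final FC: 2.3 + 13.86 = 16.16 ppm.

16.16 ppm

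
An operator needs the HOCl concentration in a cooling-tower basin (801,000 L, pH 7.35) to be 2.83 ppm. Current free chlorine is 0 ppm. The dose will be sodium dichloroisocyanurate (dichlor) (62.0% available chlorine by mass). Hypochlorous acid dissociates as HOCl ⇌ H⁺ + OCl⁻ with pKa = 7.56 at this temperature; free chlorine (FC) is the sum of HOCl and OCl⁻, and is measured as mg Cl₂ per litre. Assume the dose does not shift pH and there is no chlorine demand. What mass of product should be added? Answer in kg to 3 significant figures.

[OCl⁻]/[HOCl] = 10^(pH − pKa) = 10^(7.35 − 7.56) = 0.6166; fraction as HOCl = 1/(1 + 0.6166) = 0.6186.
Free chlorine required for 2.83 ppm HOCl: 2.83 / 0.6186 = 4.575 ppm.
FC to add: 4.575 − 0 = 4.575 mg/L as Cl₂.
Cl₂ equivalent: 4.575 mg/L × 801,000 L = 3665 g.
Product at 62.0% available Cl: 3665 / 0.62 = 5911 g.

5.91 kg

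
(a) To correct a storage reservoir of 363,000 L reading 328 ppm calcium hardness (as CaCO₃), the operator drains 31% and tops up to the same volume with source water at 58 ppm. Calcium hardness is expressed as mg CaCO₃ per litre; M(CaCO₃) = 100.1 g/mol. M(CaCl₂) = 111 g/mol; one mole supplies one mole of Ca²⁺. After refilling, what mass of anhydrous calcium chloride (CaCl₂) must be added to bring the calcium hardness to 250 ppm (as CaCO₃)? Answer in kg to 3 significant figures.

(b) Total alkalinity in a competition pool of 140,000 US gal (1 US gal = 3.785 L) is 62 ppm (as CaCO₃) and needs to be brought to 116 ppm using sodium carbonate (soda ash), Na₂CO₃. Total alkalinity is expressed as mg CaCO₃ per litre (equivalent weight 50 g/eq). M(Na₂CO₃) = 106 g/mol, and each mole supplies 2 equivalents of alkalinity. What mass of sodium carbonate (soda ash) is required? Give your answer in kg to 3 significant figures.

(a) 2.29 kg; (b) 30.3 kg

(a) After draining 31% and refilling: 328 × 0.69 + 58 × 0.31 = 244.3 ppm.
(a) Deficit to target: 250 − 244.3 = 5.7 mg/L.
(a) As CaCO₃: 5.7 mg/L × 363,000 L = 2069 g; ÷ 100.1 = 20.67 mol Ca²⁺.
(a) Mass: 20.67 × 111 = 2294 g.

(b) Volume: 140,000 US gal × 3.785 L/gal = 529,900 L.
(b) Alkalinity to add: (116 − 62) = 54 mg/L as CaCO₃ × 529,900 L = 28,610 g as CaCO₃.
(b) Equivalents: 28,610 g ÷ 50 g/eq = 572.3 eq.
(b) Each mole of Na₂CO₃ supplies 2 eq, so 572.3 / 2 = 286.1 mol.
(b) Mass: 286.1 mol × 106 g/mol = 30,330 g.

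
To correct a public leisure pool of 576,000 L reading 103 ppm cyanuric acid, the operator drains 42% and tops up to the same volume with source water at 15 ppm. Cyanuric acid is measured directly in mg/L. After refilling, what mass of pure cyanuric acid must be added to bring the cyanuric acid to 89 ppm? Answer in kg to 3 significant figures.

After draining 42% and refilling: 103 × 0.58 + 15 × 0.42 = 66.04 ppm.
Deficit to target: 89 − 66.04 = 22.96 mg/L.
Mass: 22.96 mg/L × 576,000 L = 13,220 g cyanuric acid.

13.2 kg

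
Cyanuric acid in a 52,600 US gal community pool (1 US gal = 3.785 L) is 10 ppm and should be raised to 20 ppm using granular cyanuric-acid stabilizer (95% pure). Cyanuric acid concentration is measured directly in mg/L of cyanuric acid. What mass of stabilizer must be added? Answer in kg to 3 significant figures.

2.10 kg

Volume: 52,600 US gal × 3.785 L/gal = 199,091 L.
CYA to add: (20 − 10) = 10 mg/L × 199,091 L = 1991 g cyanuric acid.
At 95% purity: 1991 / 0.95 = 2096 g product.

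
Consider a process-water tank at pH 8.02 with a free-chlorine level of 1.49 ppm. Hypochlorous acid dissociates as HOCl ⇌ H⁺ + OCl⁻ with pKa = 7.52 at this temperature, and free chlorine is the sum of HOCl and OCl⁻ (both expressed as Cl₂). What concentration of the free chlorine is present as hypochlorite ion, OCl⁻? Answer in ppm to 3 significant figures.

[OCl⁻]/[HOCl] = 10^(pH − pKa) = 10^(8.02 − 7.52) = 10^0.50 = 3.162.
Fraction as HOCl = 1 / (1 + 3.162) = 0.2403.
OCl⁻ = (1 − 0.2403) × 1.49 ppm = 1.132 ppm.

1.13 ppm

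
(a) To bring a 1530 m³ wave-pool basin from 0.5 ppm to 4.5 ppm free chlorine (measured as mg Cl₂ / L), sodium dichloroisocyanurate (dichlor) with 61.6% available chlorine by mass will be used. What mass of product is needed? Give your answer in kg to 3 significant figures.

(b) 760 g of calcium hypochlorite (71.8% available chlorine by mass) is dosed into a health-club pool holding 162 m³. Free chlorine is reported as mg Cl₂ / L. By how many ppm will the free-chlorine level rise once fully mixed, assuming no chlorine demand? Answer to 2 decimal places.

(a) Volume: 1530 m³ = 1,530,000 L.
(a) Chlorine deficit: 4.5 − 0.5 = 4 ppm = 4 mg/L as Cl₂.
(a) Cl₂ equivalent needed: 4 mg/L × 1,530,000 L = 6,120,000 mg = 6120 g.
(a) Product at 61.6% available chlorine: 6120 / 0.616 = 9935 g.

(b) Volume: 162 m³ = 162,000 L.
(b) Available chlorine delivered: 760 g × 0.718 = 545.7 g as Cl₂.
(b) Concentration rise: 545.7 g / 162,000 L = 3.368 mg/L = 3.37 ppm.

(a) 9.94 kg; (b) 3.37 ppm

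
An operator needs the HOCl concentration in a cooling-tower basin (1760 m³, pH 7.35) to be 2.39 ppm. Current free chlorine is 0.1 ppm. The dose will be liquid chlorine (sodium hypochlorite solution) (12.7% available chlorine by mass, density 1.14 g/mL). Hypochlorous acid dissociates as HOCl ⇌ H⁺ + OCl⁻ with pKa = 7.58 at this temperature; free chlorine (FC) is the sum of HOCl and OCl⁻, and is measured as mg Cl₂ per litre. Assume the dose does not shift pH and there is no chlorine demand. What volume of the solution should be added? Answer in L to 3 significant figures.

44.9 L

Volume: 1760 m³ = 1,760,000 L.
[OCl⁻]/[HOCl] = 10^(pH − pKa) = 10^(7.35 − 7.58) = 0.5888; fraction as HOCl = 1/(1 + 0.5888) = 0.6294.
Free chlorine required for 2.39 ppm HOCl: 2.39 / 0.6294 = 3.797 ppm.
FC to add: 3.797 − 0.1 = 3.697 mg/L as Cl₂.
Cl₂ equivalent: 3.697 mg/L × 1,760,000 L = 6507 g.
Product at 12.7% available Cl: 6507 / 0.127 = 51,240 g.
Volume: 51,240 g ÷ 1.14 g/mL = 44,950 mL.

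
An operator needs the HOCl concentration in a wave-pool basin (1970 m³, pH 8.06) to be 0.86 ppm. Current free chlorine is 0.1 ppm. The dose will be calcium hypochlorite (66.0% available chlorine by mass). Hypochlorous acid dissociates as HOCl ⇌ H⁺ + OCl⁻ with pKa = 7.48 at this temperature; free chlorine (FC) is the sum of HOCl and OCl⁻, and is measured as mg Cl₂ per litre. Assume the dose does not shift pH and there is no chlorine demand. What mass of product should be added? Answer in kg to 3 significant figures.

12.0 kg

Volume: 1970 m³ = 1,970,000 L.
[OCl⁻]/[HOCl] = 10^(pH − pKa) = 10^(8.06 − 7.48) = 3.802; fraction as HOCl = 1/(1 + 3.802) = 0.2083.
Free chlorine required for 0.86 ppm HOCl: 0.86 / 0.2083 = 4.13 ppm.
FC to add: 4.13 − 0.1 = 4.03 mg/L as Cl₂.
Cl₂ equivalent: 4.03 mg/L × 1,970,000 L = 7938 g.
Product at 66.0% available Cl: 7938 / 0.66 = 12,030 g.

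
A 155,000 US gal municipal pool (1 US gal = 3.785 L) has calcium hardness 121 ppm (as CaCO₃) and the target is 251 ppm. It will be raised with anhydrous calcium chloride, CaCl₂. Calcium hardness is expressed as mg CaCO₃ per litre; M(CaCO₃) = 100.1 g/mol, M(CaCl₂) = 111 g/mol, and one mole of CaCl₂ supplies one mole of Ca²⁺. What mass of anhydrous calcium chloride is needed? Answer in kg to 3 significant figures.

Volume: 155,000 US gal × 3.785 L/gal = 586,675 L.
Hardness to add: (251 − 121) = 130 mg/L as CaCO₃ × 586,675 L = 76,270 g as CaCO₃.
Moles of Ca²⁺ (1 mol Ca²⁺ ≡ 1 mol CaCO₃): 76,270 / 100.1 g/mol = 761.9 mol.
Mass of CaCl₂: 761.9 × 111 = 84,570 g.

84.6 kg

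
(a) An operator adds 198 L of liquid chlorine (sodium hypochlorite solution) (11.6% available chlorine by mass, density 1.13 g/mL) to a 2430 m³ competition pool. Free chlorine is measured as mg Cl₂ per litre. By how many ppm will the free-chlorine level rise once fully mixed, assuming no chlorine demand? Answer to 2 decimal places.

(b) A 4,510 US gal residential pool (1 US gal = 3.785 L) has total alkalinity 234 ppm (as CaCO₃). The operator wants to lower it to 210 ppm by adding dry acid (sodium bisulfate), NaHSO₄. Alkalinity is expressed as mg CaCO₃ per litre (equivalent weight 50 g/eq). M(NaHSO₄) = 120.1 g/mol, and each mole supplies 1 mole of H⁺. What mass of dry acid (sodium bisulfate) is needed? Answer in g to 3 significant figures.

(a) 10.68 ppm; (b) 984 g

(a) Volume: 2430 m³ = 2,430,000 L.
(a) Mass of solution: 198 L × 1000 mL/L × 1.13 g/mL = 223,700 g.
(a) Available chlorine delivered: 223,700 g × 0.116 = 25,950 g as Cl₂.
(a) Concentration rise: 25,950 g / 2,430,000 L = 10.68 mg/L = 10.68 ppm.

(b) Volume: 4,510 US gal × 3.785 L/gal = 17,070 L.
(b) Alkalinity to neutralize: (234 − 210) = 24 mg/L as CaCO₃ × 17,070 L = 409.7 g as CaCO₃.
(b) Equivalents of H⁺ required: 409.7 ÷ 50 g/eq = 8.194 eq = 8.194 mol NaHSO₄.
(b) Mass of NaHSO₄: 8.194 × 120.1 = 984.1 g.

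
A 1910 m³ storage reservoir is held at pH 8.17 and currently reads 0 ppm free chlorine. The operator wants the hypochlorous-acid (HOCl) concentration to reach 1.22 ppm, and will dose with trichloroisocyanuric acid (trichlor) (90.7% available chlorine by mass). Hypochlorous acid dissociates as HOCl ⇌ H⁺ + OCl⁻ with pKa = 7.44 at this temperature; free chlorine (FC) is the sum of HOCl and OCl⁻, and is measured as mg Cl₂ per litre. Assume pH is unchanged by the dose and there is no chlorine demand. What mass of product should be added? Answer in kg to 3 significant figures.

Volume: 1910 m³ = 1,910,000 L.
[OCl⁻]/[HOCl] = 10^(pH − pKa) = 10^(8.17 − 7.44) = 5.37; fraction as HOCl = 1/(1 + 5.37) = 0.157.
Free chlorine required for 1.22 ppm HOCl: 1.22 / 0.157 = 7.772 ppm.
FC to add: 7.772 − 0 = 7.772 mg/L as Cl₂.
Cl₂ equivalent: 7.772 mg/L × 1,910,000 L = 14,840 g.
Product at 90.7% available Cl: 14,840 / 0.907 = 16,370 g.

16.4 kg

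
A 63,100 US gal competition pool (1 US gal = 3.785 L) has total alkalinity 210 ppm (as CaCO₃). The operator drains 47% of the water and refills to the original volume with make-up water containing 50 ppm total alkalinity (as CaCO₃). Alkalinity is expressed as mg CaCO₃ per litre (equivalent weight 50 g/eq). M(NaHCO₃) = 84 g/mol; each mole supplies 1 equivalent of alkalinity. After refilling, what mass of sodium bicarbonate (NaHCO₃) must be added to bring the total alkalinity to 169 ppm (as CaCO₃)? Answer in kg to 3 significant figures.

13.7 kg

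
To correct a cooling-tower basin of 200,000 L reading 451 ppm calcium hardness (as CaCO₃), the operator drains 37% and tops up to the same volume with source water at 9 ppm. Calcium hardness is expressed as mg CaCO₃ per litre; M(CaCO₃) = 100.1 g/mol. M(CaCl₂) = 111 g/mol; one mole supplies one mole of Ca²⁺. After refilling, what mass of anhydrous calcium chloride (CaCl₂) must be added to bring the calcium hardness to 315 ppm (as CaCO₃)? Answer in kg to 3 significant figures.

6.11 kg

After draining 37% and refilling: 451 × 0.63 + 9 × 0.37 = 287.46 ppm.
Deficit to target: 315 − 287.46 = 27.54 mg/L.
As CaCO₃: 27.54 mg/L × 200,000 L = 5508 g; ÷ 100.1 = 55.02 mol Ca²⁺.
Mass: 55.02 × 111 = 6108 g.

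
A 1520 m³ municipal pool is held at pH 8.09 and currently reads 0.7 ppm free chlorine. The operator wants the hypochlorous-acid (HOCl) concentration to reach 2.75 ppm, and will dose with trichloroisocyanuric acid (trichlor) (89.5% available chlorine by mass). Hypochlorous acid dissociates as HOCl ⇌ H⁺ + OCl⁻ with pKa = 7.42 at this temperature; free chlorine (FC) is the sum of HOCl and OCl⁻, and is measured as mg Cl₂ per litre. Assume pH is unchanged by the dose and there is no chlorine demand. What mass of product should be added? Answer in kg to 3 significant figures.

25.3 kg

Volume: 1520 m³ = 1,520,000 L.
[OCl⁻]/[HOCl] = 10^(pH − pKa) = 10^(8.09 − 7.42) = 4.677; fraction as HOCl = 1/(1 + 4.677) = 0.1761.
Free chlorine required for 2.75 ppm HOCl: 2.75 / 0.1761 = 15.61 ppm.
FC to add: 15.61 − 0.7 = 14.91 mg/L as Cl₂.
Cl₂ equivalent: 14.91 mg/L × 1,520,000 L = 22,670 g.
Product at 89.5% available Cl: 22,670 / 0.895 = 25,330 g.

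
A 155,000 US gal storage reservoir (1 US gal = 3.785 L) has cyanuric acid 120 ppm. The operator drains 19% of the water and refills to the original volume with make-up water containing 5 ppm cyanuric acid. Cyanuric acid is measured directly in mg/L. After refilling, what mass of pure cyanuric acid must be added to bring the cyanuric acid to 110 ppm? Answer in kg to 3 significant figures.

6.95 kg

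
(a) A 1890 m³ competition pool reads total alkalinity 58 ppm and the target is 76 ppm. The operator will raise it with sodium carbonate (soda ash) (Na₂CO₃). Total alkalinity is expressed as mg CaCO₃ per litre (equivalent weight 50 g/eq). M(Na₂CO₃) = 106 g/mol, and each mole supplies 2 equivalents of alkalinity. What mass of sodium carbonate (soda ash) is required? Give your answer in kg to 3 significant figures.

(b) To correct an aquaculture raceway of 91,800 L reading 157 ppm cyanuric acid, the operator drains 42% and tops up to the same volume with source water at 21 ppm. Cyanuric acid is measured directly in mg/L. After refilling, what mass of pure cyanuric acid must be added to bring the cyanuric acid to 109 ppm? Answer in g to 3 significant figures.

(a) 36.1 kg; (b) 837 g

(a) Volume: 1890 m³ = 1,890,000 L.
(a) Alkalinity to add: (76 − 58) = 18 mg/L as CaCO₃ × 1,890,000 L = 34,020 g as CaCO₃.
(a) Equivalents: 34,020 g ÷ 50 g/eq = 680.4 eq.
(a) Each mole of Na₂CO₃ supplies 2 eq, so 680.4 / 2 = 340.2 mol.
(a) Mass: 340.2 mol × 106 g/mol = 36,060 g.

(b) After draining 42% and refilling: 157 × 0.58 + 21 × 0.42 = 99.88 ppm.
(b) Deficit to target: 109 − 99.88 = 9.12 mg/L.
(b) Mass: 9.12 mg/L × 91,800 L = 837.2 g cyanuric acid.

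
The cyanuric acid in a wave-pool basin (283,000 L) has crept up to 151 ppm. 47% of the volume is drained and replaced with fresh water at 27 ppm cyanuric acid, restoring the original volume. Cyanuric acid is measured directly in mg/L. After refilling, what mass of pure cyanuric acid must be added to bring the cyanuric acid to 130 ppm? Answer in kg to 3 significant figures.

10.6 kg

After draining 47% and refilling: 151 × 0.53 + 27 × 0.47 = 92.72 ppm.
Deficit to target: 130 − 92.72 = 37.28 mg/L.
Mass: 37.28 mg/L × 283,000 L = 10,550 g cyanuric acid.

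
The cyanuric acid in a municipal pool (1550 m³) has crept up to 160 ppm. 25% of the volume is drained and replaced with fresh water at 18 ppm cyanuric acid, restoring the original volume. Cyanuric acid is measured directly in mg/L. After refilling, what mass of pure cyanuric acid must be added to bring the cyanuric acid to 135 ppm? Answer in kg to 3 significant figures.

16.3 kg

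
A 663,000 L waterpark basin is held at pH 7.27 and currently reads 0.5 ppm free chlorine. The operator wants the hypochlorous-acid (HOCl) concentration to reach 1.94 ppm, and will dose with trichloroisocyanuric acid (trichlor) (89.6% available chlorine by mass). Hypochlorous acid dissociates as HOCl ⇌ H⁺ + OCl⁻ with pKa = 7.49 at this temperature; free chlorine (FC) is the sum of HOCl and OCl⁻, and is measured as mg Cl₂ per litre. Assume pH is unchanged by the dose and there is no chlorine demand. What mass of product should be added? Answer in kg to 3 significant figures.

[OCl⁻]/[HOCl] = 10^(pH − pKa) = 10^(7.27 − 7.49) = 0.6026; fraction as HOCl = 1/(1 + 0.6026) = 0.624.
Free chlorine required for 1.94 ppm HOCl: 1.94 / 0.624 = 3.109 ppm.
FC to add: 3.109 − 0.5 = 2.609 mg/L as Cl₂.
Cl₂ equivalent: 2.609 mg/L × 663,000 L = 1730 g.
Product at 89.6% available Cl: 1730 / 0.896 = 1931 g.

1.93 kg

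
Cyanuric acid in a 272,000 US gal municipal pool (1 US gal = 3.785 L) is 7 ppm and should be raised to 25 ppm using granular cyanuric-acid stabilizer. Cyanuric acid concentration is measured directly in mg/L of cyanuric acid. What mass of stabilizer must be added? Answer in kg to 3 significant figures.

18.5 kg

Volume: 272,000 US gal × 3.785 L/gal = 1,029,520 L.
CYA to add: (25 − 7) = 18 mg/L × 1,029,520 L = 18,530 g cyanuric acid.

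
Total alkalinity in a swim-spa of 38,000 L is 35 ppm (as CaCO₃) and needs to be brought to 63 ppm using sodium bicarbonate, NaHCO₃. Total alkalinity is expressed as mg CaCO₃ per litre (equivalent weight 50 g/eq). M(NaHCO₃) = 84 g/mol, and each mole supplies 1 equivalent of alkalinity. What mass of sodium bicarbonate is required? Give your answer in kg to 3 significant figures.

Alkalinity to add: (63 − 35) = 28 mg/L as CaCO₃ × 38,000 L = 1064 g as CaCO₃.
Equivalents: 1064 g ÷ 50 g/eq = 21.28 eq.
NaHCO₃ supplies 1 eq per mole → 21.28 mol.
Mass: 21.28 mol × 84 g/mol = 1788 g.

1.79 kg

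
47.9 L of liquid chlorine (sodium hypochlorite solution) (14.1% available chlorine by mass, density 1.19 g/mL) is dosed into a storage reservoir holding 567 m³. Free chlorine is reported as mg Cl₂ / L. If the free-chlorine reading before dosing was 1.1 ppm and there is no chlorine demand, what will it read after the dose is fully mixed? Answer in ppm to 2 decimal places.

Volume: 567 m³ = 567,000 L.
Mass of solution: 47.9 L × 1000 mL/L × 1.19 g/mL = 57,000 g.
Available chlorine delivered: 57,000 g × 0.141 = 8037 g as Cl₂.
Concentration rise: 8037 g / 567,000 L = 14.17 mg/L = 14.17 ppm.
Final FC: 1.1 + 14.17 = 15.27 ppm.

15.27 ppm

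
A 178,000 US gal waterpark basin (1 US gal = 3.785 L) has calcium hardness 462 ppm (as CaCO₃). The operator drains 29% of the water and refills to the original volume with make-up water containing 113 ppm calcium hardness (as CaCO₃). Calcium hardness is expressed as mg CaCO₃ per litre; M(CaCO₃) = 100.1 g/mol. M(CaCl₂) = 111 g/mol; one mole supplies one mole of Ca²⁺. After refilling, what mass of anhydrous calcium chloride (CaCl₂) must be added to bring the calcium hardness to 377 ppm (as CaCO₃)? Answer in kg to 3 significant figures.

12.1 kg

Volume: 178,000 US gal × 3.785 L/gal = 673,730 L.
After draining 29% and refilling: 462 × 0.71 + 113 × 0.29 = 360.79 ppm.
Deficit to target: 377 − 360.79 = 16.21 mg/L.
As CaCO₃: 16.21 mg/L × 673,730 L = 10,920 g; ÷ 100.1 = 109.1 mol Ca²⁺.
Mass: 109.1 × 111 = 12,110 g.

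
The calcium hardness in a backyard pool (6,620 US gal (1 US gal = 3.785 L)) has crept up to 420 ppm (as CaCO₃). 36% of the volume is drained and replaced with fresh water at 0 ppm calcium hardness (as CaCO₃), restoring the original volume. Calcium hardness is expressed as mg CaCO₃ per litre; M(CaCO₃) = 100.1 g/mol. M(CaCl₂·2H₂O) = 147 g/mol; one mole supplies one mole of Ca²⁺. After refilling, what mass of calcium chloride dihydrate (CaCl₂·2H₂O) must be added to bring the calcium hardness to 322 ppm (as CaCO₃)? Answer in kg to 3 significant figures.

Volume: 6,620 US gal × 3.785 L/gal = 25,057 L.
After draining 36% and refilling: 420 × 0.64 + 0 × 0.36 = 268.8 ppm.
Deficit to target: 322 − 268.8 = 53.2 mg/L.
As CaCO₃: 53.2 mg/L × 25,057 L = 1333 g; ÷ 100.1 = 13.32 mol Ca²⁺.
Mass: 13.32 × 147 = 1958 g.

1.96 kg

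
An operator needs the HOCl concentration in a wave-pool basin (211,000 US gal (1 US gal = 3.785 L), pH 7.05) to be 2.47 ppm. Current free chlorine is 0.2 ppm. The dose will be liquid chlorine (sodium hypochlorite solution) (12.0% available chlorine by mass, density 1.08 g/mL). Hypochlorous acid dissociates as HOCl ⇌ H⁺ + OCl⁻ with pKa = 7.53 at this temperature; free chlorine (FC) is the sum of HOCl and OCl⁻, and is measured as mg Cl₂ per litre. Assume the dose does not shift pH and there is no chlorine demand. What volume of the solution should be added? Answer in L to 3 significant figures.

19.0 L

Volume: 211,000 US gal × 3.785 L/gal = 798,635 L.
[OCl⁻]/[HOCl] = 10^(pH − pKa) = 10^(7.05 − 7.53) = 0.3311; fraction as HOCl = 1/(1 + 0.3311) = 0.7512.
Free chlorine required for 2.47 ppm HOCl: 2.47 / 0.7512 = 3.288 ppm.
FC to add: 3.288 − 0.2 = 3.088 mg/L as Cl₂.
Cl₂ equivalent: 3.088 mg/L × 798,635 L = 2466 g.
Product at 12.0% available Cl: 2466 / 0.12 = 20,550 g.
Volume: 20,550 g ÷ 1.08 g/mL = 19,030 mL.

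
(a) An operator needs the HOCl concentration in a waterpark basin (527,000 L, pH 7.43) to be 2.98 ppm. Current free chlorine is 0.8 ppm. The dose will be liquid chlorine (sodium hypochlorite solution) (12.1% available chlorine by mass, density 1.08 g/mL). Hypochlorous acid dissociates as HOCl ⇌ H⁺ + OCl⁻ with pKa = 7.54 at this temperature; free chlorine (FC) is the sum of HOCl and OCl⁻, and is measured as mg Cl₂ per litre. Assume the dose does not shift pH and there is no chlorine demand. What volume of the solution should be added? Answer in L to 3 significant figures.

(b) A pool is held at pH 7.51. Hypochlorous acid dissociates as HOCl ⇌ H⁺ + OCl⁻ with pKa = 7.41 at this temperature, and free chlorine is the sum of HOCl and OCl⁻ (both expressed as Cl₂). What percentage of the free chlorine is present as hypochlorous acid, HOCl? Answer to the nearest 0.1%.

(a) [OCl⁻]/[HOCl] = 10^(pH − pKa) = 10^(7.43 − 7.54) = 0.7762; fraction as HOCl = 1/(1 + 0.7762) = 0.563.
(a) Free chlorine required for 2.98 ppm HOCl: 2.98 / 0.563 = 5.293 ppm.
(a) FC to add: 5.293 − 0.8 = 4.493 mg/L as Cl₂.
(a) Cl₂ equivalent: 4.493 mg/L × 527,000 L = 2368 g.
(a) Product at 12.1% available Cl: 2368 / 0.121 = 19,570 g.
(a) Volume: 19,570 g ÷ 1.08 g/mL = 18,120 mL.

(b) [OCl⁻]/[HOCl] = 10^(pH − pKa) = 10^(7.51 − 7.41) = 10^0.10 = 1.259.
(b) Fraction as HOCl = 1 / (1 + 1.259) = 0.4427.

(a) 18.1 L; (b) 44.3%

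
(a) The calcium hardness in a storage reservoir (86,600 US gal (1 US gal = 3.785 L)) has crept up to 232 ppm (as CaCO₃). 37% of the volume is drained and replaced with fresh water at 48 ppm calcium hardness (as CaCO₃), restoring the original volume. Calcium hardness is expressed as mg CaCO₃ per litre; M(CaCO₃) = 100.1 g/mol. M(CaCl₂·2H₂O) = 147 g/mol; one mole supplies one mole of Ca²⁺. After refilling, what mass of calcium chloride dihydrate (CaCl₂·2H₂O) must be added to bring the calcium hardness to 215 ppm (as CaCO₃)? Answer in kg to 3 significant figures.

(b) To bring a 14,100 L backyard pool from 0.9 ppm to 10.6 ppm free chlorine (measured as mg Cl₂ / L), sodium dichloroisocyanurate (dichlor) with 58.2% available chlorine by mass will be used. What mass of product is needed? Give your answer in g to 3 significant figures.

(a) 24.6 kg; (b) 235 g

(a) Volume: 86,600 US gal × 3.785 L/gal = 327,781 L.
(a) After draining 37% and refilling: 232 × 0.63 + 48 × 0.37 = 163.92 ppm.
(a) Deficit to target: 215 − 163.92 = 51.08 mg/L.
(a) As CaCO₃: 51.08 mg/L × 327,781 L = 16,740 g; ÷ 100.1 = 167.3 mol Ca²⁺.
(a) Mass: 167.3 × 147 = 24,590 g.

(b) Chlorine deficit: 10.6 − 0.9 = 9.7 ppm = 9.7 mg/L as Cl₂.
(b) Cl₂ equivalent needed: 9.7 mg/L × 14,100 L = 136,800 mg = 136.8 g.
(b) Product at 58.2% available chlorine: 136.8 / 0.582 = 235 g.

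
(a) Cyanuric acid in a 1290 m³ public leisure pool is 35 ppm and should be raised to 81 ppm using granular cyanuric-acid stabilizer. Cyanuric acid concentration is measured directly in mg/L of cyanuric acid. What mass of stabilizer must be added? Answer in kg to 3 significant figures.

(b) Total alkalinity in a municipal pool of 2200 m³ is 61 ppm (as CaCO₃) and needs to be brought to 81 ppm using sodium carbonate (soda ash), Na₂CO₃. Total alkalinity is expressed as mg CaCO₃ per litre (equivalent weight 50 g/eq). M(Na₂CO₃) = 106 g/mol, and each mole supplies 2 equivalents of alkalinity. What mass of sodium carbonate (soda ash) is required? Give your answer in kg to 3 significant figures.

(a) 59.3 kg; (b) 46.6 kg

(a) Volume: 1290 m³ = 1,290,000 L.
(a) CYA to add: (81 − 35) = 46 mg/L × 1,290,000 L = 59,340 g cyanuric acid.

(b) Volume: 2200 m³ = 2,200,000 L.
(b) Alkalinity to add: (81 − 61) = 20 mg/L as CaCO₃ × 2,200,000 L = 44,000 g as CaCO₃.
(b) Equivalents: 44,000 g ÷ 50 g/eq = 880 eq.
(b) Each mole of Na₂CO₃ supplies 2 eq, so 880 / 2 = 440 mol.
(b) Mass: 440 mol × 106 g/mol = 46,640 g.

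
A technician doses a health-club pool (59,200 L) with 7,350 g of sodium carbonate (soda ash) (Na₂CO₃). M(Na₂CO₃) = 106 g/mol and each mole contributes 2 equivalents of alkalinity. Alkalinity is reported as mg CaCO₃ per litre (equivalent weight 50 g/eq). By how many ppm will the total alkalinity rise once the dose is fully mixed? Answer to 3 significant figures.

117 ppm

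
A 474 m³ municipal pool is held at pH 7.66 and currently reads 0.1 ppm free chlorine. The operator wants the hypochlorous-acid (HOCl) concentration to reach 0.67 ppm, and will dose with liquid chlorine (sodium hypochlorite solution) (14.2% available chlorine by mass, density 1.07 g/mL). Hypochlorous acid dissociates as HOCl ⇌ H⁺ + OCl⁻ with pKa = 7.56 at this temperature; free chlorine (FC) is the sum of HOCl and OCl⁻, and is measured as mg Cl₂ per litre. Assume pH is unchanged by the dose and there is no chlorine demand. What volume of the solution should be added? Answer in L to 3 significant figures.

Volume: 474 m³ = 474,000 L.
[OCl⁻]/[HOCl] = 10^(pH − pKa) = 10^(7.66 − 7.56) = 1.259; fraction as HOCl = 1/(1 + 1.259) = 0.4427.
Free chlorine required for 0.67 ppm HOCl: 0.67 / 0.4427 = 1.513 ppm.
FC to add: 1.513 − 0.1 = 1.413 mg/L as Cl₂.
Cl₂ equivalent: 1.413 mg/L × 474,000 L = 670 g.
Product at 14.2% available Cl: 670 / 0.142 = 4718 g.
Volume: 4718 g ÷ 1.07 g/mL = 4410 mL.

4.41 L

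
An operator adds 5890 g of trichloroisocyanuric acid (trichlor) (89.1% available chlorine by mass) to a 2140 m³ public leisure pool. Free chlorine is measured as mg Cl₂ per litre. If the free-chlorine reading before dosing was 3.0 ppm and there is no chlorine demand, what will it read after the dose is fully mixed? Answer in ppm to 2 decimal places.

5.45 ppm

Volume: 2140 m³ = 2,140,000 L.
Available chlorine delivered: 5890 g × 0.891 = 5248 g as Cl₂.
Concentration rise: 5248 g / 2,140,000 L = 2.452 mg/L = 2.45 ppm.
Final FC: 3.0 + 2.45 = 5.45 ppm.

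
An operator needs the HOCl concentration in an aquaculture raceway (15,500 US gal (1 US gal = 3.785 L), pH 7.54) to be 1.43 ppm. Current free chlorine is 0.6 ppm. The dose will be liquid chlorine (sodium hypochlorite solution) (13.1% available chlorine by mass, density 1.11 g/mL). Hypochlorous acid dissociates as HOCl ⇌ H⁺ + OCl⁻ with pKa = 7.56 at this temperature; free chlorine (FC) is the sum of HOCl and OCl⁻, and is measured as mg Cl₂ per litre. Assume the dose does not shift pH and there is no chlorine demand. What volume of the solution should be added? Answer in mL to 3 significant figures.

Volume: 15,500 US gal × 3.785 L/gal = 58,668 L.
[OCl⁻]/[HOCl] = 10^(pH − pKa) = 10^(7.54 − 7.56) = 0.955; fraction as HOCl = 1/(1 + 0.955) = 0.5115.
Free chlorine required for 1.43 ppm HOCl: 1.43 / 0.5115 = 2.796 ppm.
FC to add: 2.796 − 0.6 = 2.196 mg/L as Cl₂.
Cl₂ equivalent: 2.196 mg/L × 58,668 L = 128.8 g.
Product at 13.1% available Cl: 128.8 / 0.131 = 983.3 g.
Volume: 983.3 g ÷ 1.11 g/mL = 885.9 mL.

886 mL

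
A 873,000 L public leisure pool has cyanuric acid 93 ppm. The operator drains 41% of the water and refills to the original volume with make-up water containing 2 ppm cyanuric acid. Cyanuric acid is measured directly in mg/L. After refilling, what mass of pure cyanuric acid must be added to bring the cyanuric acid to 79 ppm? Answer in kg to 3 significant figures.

20.3 kg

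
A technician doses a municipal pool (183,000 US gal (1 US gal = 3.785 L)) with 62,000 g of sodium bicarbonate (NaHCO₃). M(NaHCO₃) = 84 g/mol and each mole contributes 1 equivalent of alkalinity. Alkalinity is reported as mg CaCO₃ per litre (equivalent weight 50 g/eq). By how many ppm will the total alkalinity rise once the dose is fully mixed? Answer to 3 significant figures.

53.3 ppm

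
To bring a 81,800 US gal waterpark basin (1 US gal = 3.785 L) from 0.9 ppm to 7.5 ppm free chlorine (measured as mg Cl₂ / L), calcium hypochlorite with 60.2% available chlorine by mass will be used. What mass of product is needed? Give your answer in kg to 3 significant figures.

Volume: 81,800 US gal × 3.785 L/gal = 309,613 L.
Chlorine deficit: 7.5 − 0.9 = 6.6 ppm = 6.6 mg/L as Cl₂.
Cl₂ equivalent needed: 6.6 mg/L × 309,613 L = 2,043,000 mg = 2043 g.
Product at 60.2% available chlorine: 2043 / 0.602 = 3394 g.

3.39 kg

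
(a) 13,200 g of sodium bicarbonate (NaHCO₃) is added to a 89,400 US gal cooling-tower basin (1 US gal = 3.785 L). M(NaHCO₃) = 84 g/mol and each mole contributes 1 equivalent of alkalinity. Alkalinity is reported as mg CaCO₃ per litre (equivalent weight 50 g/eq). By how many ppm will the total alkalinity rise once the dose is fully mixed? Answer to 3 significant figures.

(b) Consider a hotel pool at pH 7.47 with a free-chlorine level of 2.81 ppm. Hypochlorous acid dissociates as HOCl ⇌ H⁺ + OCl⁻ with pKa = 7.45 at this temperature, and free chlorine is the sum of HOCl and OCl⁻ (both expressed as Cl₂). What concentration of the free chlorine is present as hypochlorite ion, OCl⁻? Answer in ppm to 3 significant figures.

(a) Volume: 89,400 US gal × 3.785 L/gal = 338,379 L.
(a) Moles of NaHCO₃: 13,200 g ÷ 84 g/mol = 157.1 mol → 157.1 eq of alkalinity.
(a) As CaCO₃: 157.1 eq × 50 g/eq = 7857 g.
(a) Rise: 7857 g / 338,379 L × 1000 = 23.22 mg/L.

(b) [OCl⁻]/[HOCl] = 10^(pH − pKa) = 10^(7.47 − 7.45) = 10^0.02 = 1.047.
(b) Fraction as HOCl = 1 / (1 + 1.047) = 0.4885.
(b) OCl⁻ = (1 − 0.4885) × 2.81 ppm = 1.437 ppm.

(a) 23.2 ppm; (b) 1.44 ppm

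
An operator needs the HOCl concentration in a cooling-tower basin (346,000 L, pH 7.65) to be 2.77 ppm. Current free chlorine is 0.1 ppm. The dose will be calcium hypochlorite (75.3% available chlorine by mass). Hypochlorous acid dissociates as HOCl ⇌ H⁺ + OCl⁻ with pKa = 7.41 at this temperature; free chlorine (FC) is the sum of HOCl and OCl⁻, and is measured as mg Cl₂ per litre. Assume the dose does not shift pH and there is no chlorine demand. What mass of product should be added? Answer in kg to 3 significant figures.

3.44 kg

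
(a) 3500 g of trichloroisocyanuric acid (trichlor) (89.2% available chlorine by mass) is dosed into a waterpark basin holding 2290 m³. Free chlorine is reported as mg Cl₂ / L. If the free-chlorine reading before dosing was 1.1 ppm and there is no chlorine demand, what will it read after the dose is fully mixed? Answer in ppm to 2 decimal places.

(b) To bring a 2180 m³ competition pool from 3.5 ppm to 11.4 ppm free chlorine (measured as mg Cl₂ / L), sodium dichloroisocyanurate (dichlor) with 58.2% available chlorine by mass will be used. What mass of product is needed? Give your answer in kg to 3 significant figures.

(a) Volume: 2290 m³ = 2,290,000 L.
(a) Available chlorine delivered: 3500 g × 0.892 = 3122 g as Cl₂.
(a) Concentration rise: 3122 g / 2,290,000 L = 1.363 mg/L = 1.36 ppm.
(a) Final FC: 1.1 + 1.36 = 2.46 ppm.

(b) Volume: 2180 m³ = 2,180,000 L.
(b) Chlorine deficit: 11.4 − 3.5 = 7.9 ppm = 7.9 mg/L as Cl₂.
(b) Cl₂ equivalent needed: 7.9 mg/L × 2,180,000 L = 17,220,000 mg = 17,220 g.
(b) Product at 58.2% available chlorine: 17,220 / 0.582 = 29,590 g.

(a) 2.46 ppm; (b) 29.6 kg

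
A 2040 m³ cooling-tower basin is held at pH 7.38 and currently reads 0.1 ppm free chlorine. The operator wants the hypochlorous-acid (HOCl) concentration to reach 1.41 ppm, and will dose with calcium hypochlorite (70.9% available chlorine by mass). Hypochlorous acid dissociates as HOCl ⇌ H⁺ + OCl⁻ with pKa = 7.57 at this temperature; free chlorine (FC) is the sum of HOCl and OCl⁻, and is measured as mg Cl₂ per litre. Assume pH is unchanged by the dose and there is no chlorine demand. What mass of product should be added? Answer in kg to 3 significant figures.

6.39 kg

Volume: 2040 m³ = 2,040,000 L.
[OCl⁻]/[HOCl] = 10^(pH − pKa) = 10^(7.38 − 7.57) = 0.6457; fraction as HOCl = 1/(1 + 0.6457) = 0.6077.
Free chlorine required for 1.41 ppm HOCl: 1.41 / 0.6077 = 2.32 ppm.
FC to add: 2.32 − 0.1 = 2.22 mg/L as Cl₂.
Cl₂ equivalent: 2.22 mg/L × 2,040,000 L = 4530 g.
Product at 70.9% available Cl: 4530 / 0.709 = 6389 g.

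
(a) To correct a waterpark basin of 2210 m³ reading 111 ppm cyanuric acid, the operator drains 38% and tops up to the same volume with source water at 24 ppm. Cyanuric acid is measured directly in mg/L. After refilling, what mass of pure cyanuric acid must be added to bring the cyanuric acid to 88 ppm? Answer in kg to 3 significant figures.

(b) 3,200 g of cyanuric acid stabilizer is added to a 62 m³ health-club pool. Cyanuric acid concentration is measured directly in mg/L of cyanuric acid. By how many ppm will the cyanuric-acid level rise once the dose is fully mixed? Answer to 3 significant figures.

(a) 22.2 kg; (b) 51.6 ppm

(a) Volume: 2210 m³ = 2,210,000 L.
(a) After draining 38% and refilling: 111 × 0.62 + 24 × 0.38 = 77.94 ppm.
(a) Deficit to target: 88 − 77.94 = 10.06 mg/L.
(a) Mass: 10.06 mg/L × 2,210,000 L = 22,230 g cyanuric acid.

(b) Volume: 62 m³ = 62,000 L.
(b) Rise: 3,200 g / 62,000 L × 1000 = 51.61 mg/L.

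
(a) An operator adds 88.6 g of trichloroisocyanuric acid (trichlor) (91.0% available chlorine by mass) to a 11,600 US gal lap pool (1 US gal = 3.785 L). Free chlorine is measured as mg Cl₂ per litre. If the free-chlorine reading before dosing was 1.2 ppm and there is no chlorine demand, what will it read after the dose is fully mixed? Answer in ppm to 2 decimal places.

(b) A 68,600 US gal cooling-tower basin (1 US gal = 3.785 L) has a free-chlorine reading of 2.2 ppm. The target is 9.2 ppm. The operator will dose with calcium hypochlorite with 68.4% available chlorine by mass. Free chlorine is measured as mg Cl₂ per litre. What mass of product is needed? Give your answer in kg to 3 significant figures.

(a) 3.04 ppm; (b) 2.66 kg

(a) Volume: 11,600 US gal × 3.785 L/gal = 43,906 L.
(a) Available chlorine delivered: 88.6 g × 0.91 = 80.63 g as Cl₂.
(a) Concentration rise: 80.63 g / 43,906 L = 1.836 mg/L = 1.84 ppm.
(a) Final FC: 1.2 + 1.84 = 3.04 ppm.

(b) Volume: 68,600 US gal × 3.785 L/gal = 259,651 L.
(b) Chlorine deficit: 9.2 − 2.2 = 7 ppm = 7 mg/L as Cl₂.
(b) Cl₂ equivalent needed: 7 mg/L × 259,651 L = 1,818,000 mg = 1818 g.
(b) Product at 68.4% available chlorine: 1818 / 0.684 = 2657 g.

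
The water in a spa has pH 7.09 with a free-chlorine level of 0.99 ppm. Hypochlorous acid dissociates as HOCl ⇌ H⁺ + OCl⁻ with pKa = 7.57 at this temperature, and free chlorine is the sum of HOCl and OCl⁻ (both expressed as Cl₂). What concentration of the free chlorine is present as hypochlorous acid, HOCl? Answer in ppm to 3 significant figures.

0.744 ppm

[OCl⁻]/[HOCl] = 10^(pH − pKa) = 10^(7.09 − 7.57) = 10^-0.48 = 0.3311.
Fraction as HOCl = 1 / (1 + 0.3311) = 0.7512.
HOCl = 0.7512 × 0.99 ppm = 0.7437 ppm.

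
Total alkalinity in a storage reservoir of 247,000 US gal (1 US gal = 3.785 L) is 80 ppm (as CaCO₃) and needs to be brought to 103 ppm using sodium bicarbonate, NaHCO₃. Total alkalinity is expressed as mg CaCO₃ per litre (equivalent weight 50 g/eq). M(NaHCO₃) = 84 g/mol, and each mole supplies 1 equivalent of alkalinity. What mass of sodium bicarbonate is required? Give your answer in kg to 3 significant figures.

36.1 kg

Volume: 247,000 US gal × 3.785 L/gal = 934,895 L.
Alkalinity to add: (103 − 80) = 23 mg/L as CaCO₃ × 934,895 L = 21,500 g as CaCO₃.
Equivalents: 21,500 g ÷ 50 g/eq = 430.1 eq.
NaHCO₃ supplies 1 eq per mole → 430.1 mol.
Mass: 430.1 mol × 84 g/mol = 36,120 g.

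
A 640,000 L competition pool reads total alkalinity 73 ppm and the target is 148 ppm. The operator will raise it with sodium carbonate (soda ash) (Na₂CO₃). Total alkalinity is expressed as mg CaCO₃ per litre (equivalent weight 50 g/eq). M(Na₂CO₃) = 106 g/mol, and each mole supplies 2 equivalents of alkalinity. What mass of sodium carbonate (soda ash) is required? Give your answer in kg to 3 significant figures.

Alkalinity to add: (148 − 73) = 75 mg/L as CaCO₃ × 640,000 L = 48,000 g as CaCO₃.
Equivalents: 48,000 g ÷ 50 g/eq = 960 eq.
Each mole of Na₂CO₃ supplies 2 eq, so 960 / 2 = 480 mol.
Mass: 480 mol × 106 g/mol = 50,880 g.

50.9 kg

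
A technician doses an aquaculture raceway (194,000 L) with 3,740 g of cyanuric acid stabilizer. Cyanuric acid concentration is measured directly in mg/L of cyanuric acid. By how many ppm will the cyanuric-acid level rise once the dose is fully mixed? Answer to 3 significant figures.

Rise: 3,740 g / 194,000 L × 1000 = 19.28 mg/L.

19.3 ppm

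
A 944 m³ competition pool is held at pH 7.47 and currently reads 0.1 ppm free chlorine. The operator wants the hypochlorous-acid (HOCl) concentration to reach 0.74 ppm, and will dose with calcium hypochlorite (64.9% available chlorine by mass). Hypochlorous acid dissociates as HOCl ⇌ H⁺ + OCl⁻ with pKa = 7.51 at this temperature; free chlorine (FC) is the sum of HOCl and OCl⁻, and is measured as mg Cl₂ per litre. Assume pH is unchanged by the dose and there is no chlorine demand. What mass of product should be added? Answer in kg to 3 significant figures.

Volume: 944 m³ = 944,000 L.
[OCl⁻]/[HOCl] = 10^(pH − pKa) = 10^(7.47 − 7.51) = 0.912; fraction as HOCl = 1/(1 + 0.912) = 0.523.
Free chlorine required for 0.74 ppm HOCl: 0.74 / 0.523 = 1.415 ppm.
FC to add: 1.415 − 0.1 = 1.315 mg/L as Cl₂.
Cl₂ equivalent: 1.315 mg/L × 944,000 L = 1241 g.
Product at 64.9% available Cl: 1241 / 0.649 = 1913 g.

1.91 kg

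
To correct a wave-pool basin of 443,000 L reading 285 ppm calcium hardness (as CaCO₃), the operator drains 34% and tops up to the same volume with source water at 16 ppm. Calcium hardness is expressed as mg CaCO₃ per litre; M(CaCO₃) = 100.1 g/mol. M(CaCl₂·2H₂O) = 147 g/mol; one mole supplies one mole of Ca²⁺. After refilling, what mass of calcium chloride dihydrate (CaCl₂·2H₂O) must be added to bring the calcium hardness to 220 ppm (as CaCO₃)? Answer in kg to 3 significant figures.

17.2 kg

After draining 34% and refilling: 285 × 0.66 + 16 × 0.34 = 193.54 ppm.
Deficit to target: 220 − 193.54 = 26.46 mg/L.
As CaCO₃: 26.46 mg/L × 443,000 L = 11,720 g; ÷ 100.1 = 117.1 mol Ca²⁺.
Mass: 117.1 × 147 = 17,210 g.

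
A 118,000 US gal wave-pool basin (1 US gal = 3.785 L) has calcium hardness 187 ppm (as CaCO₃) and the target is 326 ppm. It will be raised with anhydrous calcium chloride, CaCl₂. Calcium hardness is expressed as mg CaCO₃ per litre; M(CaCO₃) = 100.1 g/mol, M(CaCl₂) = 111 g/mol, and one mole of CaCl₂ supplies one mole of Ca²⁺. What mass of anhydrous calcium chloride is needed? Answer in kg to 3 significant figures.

Volume: 118,000 US gal × 3.785 L/gal = 446,630 L.
Hardness to add: (326 − 187) = 139 mg/L as CaCO₃ × 446,630 L = 62,080 g as CaCO₃.
Moles of Ca²⁺ (1 mol Ca²⁺ ≡ 1 mol CaCO₃): 62,080 / 100.1 g/mol = 620.2 mol.
Mass of CaCl₂: 620.2 × 111 = 68,840 g.

68.8 kg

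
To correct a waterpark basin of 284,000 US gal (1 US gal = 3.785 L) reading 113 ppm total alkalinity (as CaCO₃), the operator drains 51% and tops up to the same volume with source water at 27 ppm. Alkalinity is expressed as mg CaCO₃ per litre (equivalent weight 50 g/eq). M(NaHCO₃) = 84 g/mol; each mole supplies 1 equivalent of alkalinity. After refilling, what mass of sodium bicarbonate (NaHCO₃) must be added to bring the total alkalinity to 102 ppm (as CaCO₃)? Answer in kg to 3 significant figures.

Volume: 284,000 US gal × 3.785 L/gal = 1,074,940 L.
After draining 51% and refilling: 113 × 0.49 + 27 × 0.51 = 69.14 ppm.
Deficit to target: 102 − 69.14 = 32.86 mg/L.
As CaCO₃: 32.86 mg/L × 1,074,940 L = 35,320 g; ÷ 50 g/eq ÷ 1 = 706.5 mol NaHCO₃.
Mass: 706.5 × 84 = 59,340 g.

59.3 kg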